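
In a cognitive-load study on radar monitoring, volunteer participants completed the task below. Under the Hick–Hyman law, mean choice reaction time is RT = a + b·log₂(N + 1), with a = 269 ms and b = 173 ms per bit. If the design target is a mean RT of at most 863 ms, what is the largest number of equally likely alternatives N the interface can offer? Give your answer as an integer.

Set 269 + 173·log₂(N + 1) ≤ 863.
log₂(N + 1) ≤ (863 − 269) / 173 = 3.4335.
N + 1 ≤ 2^3.4335 = 10.8040.
N ≤ 9.8040, so the largest integer N is 9.

9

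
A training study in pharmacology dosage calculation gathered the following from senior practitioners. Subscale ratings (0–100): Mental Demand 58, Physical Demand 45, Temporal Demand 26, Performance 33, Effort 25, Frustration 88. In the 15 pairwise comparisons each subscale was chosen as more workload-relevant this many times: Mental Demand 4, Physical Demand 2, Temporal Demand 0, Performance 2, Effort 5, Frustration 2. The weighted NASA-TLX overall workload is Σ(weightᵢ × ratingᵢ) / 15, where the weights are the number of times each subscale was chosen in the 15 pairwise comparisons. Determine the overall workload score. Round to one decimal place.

The tallies are the weights (they sum to 15).
Weighted sum = 4·58 + 2·45 + 0·26 + 2·33 + 5·25 + 2·88
            = 232 + 90 + 0 + 66 + 125 + 176 = 689.
Overall workload = 689 / 15 = 45.9333 ≈ 45.9.

45.9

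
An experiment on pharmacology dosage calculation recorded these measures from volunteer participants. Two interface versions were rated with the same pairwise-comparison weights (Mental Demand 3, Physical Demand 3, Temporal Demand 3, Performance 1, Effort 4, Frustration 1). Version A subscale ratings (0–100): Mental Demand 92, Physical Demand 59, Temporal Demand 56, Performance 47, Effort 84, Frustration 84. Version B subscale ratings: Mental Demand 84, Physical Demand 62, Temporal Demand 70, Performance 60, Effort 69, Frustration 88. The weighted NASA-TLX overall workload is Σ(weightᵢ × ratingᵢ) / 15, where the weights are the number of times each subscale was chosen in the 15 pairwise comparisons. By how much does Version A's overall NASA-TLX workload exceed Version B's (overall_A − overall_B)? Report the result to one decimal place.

Version A weighted sum = 3·92 + 3·59 + 3·56 + 1·47 + 4·84 + 1·84 = 276 + 177 + 168 + 47 + 336 + 84 = 1088; overall_A = 1088/15 = 72.5333.
Version B weighted sum = 3·84 + 3·62 + 3·70 + 1·60 + 4·69 + 1·88 = 252 + 186 + 210 + 60 + 276 + 88 = 1072; overall_B = 1072/15 = 71.4667.
Difference = 72.5333 − 71.4667 = 1.0666 ≈ 1.1.

1.1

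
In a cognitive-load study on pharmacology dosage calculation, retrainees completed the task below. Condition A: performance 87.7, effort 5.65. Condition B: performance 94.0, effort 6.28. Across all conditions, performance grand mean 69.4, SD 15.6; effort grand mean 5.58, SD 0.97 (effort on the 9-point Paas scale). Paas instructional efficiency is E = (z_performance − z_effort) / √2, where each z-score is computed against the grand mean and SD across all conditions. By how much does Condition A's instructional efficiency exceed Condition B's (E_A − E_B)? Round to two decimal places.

Condition A: z_P = (87.7 − 69.4)/15.6 = 1.1731; z_E = (5.65 − 5.58)/0.97 = 0.0722; E_A = (1.1731 − 0.0722)/√2 = 0.7785.
Condition B: z_P = (94.0 − 69.4)/15.6 = 1.5769; z_E = (6.28 − 5.58)/0.97 = 0.7216; E_B = (1.5769 − 0.7216)/√2 = 0.6048.
E_A − E_B = 0.7785 − 0.6048 = 0.1737 ≈ 0.17.

0.17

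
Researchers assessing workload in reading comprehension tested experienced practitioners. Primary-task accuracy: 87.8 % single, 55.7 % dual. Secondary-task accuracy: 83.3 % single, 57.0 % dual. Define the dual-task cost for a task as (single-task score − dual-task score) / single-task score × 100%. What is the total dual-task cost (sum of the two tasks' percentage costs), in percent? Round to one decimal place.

68.1

Primary cost = (87.8 − 55.7) / 87.8 × 100% = 36.5604%.
Secondary cost = (83.3 − 57.0) / 83.3 × 100% = 31.5726%.
Total = 36.5604% + 31.5726% = 68.1330% ≈ 68.1%.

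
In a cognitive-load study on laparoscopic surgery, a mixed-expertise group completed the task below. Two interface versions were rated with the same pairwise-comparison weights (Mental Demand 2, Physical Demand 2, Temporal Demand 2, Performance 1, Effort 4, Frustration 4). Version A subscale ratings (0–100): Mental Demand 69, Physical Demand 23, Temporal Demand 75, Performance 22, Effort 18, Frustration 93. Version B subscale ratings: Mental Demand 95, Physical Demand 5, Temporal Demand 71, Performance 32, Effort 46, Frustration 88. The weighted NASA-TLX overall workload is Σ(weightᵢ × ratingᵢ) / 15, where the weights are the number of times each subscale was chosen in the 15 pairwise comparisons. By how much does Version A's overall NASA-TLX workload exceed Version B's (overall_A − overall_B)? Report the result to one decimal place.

Version A weighted sum = 2·69 + 2·23 + 2·75 + 1·22 + 4·18 + 4·93 = 138 + 46 + 150 + 22 + 72 + 372 = 800; overall_A = 800/15 = 53.3333.
Version B weighted sum = 2·95 + 2·5 + 2·71 + 1·32 + 4·46 + 4·88 = 190 + 10 + 142 + 32 + 184 + 352 = 910; overall_B = 910/15 = 60.6667.
Difference = 53.3333 − 60.6667 = -7.3334 ≈ -7.3.

-7.3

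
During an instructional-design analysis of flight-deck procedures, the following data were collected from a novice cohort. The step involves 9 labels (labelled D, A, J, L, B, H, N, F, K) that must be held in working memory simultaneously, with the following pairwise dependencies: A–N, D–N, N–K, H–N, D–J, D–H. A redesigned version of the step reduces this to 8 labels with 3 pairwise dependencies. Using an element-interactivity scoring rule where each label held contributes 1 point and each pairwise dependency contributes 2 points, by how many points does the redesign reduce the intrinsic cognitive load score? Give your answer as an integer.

7

Original: 9 × 1 + 6 × 2 = 9 + 12 = 21.
Redesigned: 8 × 1 + 3 × 2 = 8 + 6 = 14.
Reduction = 21 − 14 = 7.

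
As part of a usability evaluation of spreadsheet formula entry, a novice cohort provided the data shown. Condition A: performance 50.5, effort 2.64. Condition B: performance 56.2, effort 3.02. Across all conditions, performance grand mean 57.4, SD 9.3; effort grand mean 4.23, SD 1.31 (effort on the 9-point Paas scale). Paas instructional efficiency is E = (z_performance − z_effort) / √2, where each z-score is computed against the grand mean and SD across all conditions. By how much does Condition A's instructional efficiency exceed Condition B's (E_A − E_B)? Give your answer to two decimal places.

-0.23

Condition A: z_P = (50.5 − 57.4)/9.3 = -0.7419; z_E = (2.64 − 4.23)/1.31 = -1.2137; E_A = (-0.7419 − (-1.2137))/√2 = 0.3336.
Condition B: z_P = (56.2 − 57.4)/9.3 = -0.1290; z_E = (3.02 − 4.23)/1.31 = -0.9237; E_B = (-0.1290 − (-0.9237))/√2 = 0.5619.
E_A − E_B = 0.3336 − 0.5619 = -0.2283 ≈ -0.23.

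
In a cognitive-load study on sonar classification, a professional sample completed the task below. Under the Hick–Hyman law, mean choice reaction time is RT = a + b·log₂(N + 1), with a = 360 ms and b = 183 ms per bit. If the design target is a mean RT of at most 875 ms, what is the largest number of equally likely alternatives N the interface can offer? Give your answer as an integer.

Set 360 + 183·log₂(N + 1) ≤ 875.
log₂(N + 1) ≤ (875 − 360) / 183 = 2.8142.
N + 1 ≤ 2^2.8142 = 7.0333.
N ≤ 6.0333, so the largest integer N is 6.

6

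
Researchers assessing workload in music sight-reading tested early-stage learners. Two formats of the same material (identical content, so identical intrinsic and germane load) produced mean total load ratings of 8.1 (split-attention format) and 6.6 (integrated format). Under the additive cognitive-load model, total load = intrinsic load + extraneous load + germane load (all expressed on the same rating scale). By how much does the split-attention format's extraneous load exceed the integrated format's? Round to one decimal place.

Intrinsic and germane load are equal across formats, so the difference in total load equals the difference in extraneous load.
Extraneous-load difference = 8.1 − 6.6 = 1.5.

1.5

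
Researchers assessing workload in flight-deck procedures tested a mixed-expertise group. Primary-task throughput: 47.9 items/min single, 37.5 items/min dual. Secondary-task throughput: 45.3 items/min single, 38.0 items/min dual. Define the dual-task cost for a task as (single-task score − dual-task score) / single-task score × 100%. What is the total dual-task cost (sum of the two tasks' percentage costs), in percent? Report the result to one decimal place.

Primary cost = (47.9 − 37.5) / 47.9 × 100% = 21.7119%.
Secondary cost = (45.3 − 38.0) / 45.3 × 100% = 16.1148%.
Total = 21.7119% + 16.1148% = 37.8267% ≈ 37.8%.

37.8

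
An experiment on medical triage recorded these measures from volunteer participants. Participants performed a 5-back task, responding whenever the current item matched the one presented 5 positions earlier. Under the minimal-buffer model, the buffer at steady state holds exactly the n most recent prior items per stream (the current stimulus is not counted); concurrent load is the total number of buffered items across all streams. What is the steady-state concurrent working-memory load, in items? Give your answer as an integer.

5

The buffer holds the 5 most recent prior items.
Steady-state concurrent load = 5 items.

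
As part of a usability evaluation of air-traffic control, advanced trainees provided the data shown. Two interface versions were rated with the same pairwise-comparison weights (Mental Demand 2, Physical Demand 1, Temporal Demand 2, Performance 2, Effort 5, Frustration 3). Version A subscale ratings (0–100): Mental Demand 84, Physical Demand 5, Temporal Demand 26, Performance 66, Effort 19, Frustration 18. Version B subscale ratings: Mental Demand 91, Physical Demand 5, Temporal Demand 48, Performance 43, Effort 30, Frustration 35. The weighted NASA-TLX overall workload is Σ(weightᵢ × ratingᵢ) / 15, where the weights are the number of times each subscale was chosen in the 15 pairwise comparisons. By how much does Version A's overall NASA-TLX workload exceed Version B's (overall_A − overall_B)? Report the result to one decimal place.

Version A weighted sum = 2·84 + 1·5 + 2·26 + 2·66 + 5·19 + 3·18 = 168 + 5 + 52 + 132 + 95 + 54 = 506; overall_A = 506/15 = 33.7333.
Version B weighted sum = 2·91 + 1·5 + 2·48 + 2·43 + 5·30 + 3·35 = 182 + 5 + 96 + 86 + 150 + 105 = 624; overall_B = 624/15 = 41.6000.
Difference = 33.7333 − 41.6000 = -7.8667 ≈ -7.9.

-7.9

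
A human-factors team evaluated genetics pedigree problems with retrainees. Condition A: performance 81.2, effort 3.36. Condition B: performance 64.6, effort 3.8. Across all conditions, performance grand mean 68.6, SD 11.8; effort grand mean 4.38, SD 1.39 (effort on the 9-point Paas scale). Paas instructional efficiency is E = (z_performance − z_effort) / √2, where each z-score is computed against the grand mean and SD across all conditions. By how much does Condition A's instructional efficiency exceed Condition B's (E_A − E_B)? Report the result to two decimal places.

Condition A: z_P = (81.2 − 68.6)/11.8 = 1.0678; z_E = (3.36 − 4.38)/1.39 = -0.7338; E_A = (1.0678 − (-0.7338))/√2 = 1.2739.
Condition B: z_P = (64.6 − 68.6)/11.8 = -0.3390; z_E = (3.8 − 4.38)/1.39 = -0.4173; E_B = (-0.3390 − (-0.4173))/√2 = 0.0554.
E_A − E_B = 1.2739 − 0.0554 = 1.2185 ≈ 1.22.

1.22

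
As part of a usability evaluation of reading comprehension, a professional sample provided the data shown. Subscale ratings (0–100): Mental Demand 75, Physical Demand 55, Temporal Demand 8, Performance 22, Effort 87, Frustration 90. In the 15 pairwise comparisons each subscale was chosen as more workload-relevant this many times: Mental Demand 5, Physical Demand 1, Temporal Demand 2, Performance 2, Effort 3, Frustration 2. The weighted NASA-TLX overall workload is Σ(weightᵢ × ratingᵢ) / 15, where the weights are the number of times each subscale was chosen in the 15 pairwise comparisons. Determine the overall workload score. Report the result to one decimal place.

62.1

The tallies are the weights (they sum to 15).
Weighted sum = 5·75 + 1·55 + 2·8 + 2·22 + 3·87 + 2·90
            = 375 + 55 + 16 + 44 + 261 + 180 = 931.
Overall workload = 931 / 15 = 62.0667 ≈ 62.1.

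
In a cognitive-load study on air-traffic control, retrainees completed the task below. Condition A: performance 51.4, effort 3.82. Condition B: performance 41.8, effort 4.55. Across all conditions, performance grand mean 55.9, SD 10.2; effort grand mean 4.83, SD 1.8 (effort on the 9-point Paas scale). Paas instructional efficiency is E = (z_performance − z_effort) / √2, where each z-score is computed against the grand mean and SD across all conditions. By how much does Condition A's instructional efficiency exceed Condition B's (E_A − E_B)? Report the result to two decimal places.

Condition A: z_P = (51.4 − 55.9)/10.2 = -0.4412; z_E = (3.82 − 4.83)/1.8 = -0.5611; E_A = (-0.4412 − (-0.5611))/√2 = 0.0848.
Condition B: z_P = (41.8 − 55.9)/10.2 = -1.3824; z_E = (4.55 − 4.83)/1.8 = -0.1556; E_B = (-1.3824 − (-0.1556))/√2 = -0.8675.
E_A − E_B = 0.0848 − (-0.8675) = 0.9523 ≈ 0.95.

0.95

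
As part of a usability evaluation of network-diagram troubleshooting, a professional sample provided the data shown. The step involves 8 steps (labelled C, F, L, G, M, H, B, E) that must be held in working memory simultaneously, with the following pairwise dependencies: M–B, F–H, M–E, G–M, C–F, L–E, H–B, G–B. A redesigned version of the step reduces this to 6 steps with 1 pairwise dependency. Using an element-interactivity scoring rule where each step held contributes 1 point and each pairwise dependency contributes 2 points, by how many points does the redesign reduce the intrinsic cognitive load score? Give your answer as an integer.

Original: 8 × 1 + 8 × 2 = 8 + 16 = 24.
Redesigned: 6 × 1 + 1 × 2 = 6 + 2 = 8.
Reduction = 24 − 8 = 16.

16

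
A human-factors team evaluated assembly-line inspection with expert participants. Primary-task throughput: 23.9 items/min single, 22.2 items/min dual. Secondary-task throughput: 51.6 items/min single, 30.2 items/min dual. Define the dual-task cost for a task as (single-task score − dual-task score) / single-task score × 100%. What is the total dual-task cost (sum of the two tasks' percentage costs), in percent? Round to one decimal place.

Primary cost = (23.9 − 22.2) / 23.9 × 100% = 7.1130%.
Secondary cost = (51.6 − 30.2) / 51.6 × 100% = 41.4729%.
Total = 7.1130% + 41.4729% = 48.5859% ≈ 48.6%.

48.6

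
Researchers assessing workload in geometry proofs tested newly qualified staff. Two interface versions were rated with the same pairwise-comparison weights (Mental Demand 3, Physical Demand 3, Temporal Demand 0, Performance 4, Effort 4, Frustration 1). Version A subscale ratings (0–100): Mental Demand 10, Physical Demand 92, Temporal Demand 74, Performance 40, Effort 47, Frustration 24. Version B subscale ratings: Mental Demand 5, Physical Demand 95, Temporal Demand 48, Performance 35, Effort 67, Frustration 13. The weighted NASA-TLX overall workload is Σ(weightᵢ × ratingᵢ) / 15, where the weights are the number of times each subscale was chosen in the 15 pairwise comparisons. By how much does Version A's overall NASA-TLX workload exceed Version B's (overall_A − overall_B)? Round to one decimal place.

-2.9

Version A weighted sum = 3·10 + 3·92 + 0·74 + 4·40 + 4·47 + 1·24 = 30 + 276 + 0 + 160 + 188 + 24 = 678; overall_A = 678/15 = 45.2000.
Version B weighted sum = 3·5 + 3·95 + 0·48 + 4·35 + 4·67 + 1·13 = 15 + 285 + 0 + 140 + 268 + 13 = 721; overall_B = 721/15 = 48.0667.
Difference = 45.2000 − 48.0667 = -2.8667 ≈ -2.9.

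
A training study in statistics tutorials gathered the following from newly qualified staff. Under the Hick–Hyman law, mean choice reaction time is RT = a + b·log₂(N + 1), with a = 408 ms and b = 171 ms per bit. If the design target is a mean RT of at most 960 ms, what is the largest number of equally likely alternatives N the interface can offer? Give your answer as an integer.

Set 408 + 171·log₂(N + 1) ≤ 960.
log₂(N + 1) ≤ (960 − 408) / 171 = 3.2281.
N + 1 ≤ 2^3.2281 = 9.3703.
N ≤ 8.3703, so the largest integer N is 8.

8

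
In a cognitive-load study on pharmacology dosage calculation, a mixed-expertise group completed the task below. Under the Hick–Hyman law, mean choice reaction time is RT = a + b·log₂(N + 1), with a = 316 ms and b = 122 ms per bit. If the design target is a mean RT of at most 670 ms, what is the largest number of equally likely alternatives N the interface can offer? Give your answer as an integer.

Set 316 + 122·log₂(N + 1) ≤ 670.
log₂(N + 1) ≤ (670 − 316) / 122 = 2.9016.
N + 1 ≤ 2^2.9016 = 7.4725.
N ≤ 6.4725, so the largest integer N is 6.

6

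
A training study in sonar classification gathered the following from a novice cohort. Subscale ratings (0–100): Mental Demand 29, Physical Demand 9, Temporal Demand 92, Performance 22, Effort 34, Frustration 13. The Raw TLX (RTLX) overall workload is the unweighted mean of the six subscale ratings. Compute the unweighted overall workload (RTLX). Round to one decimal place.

Sum of ratings = 29 + 9 + 92 + 22 + 34 + 13 = 199.
RTLX = 199 / 6 = 33.1667 ≈ 33.2.

33.2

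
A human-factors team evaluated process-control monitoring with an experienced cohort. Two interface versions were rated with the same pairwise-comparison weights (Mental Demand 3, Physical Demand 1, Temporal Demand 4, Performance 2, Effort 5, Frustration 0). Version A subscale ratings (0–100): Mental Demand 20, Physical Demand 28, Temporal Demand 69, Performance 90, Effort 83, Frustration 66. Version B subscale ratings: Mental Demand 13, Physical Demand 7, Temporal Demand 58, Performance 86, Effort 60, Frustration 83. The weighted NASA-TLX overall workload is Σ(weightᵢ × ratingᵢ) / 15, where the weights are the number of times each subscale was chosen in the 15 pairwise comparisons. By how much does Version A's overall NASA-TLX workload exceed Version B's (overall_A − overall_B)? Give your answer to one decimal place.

Version A weighted sum = 3·20 + 1·28 + 4·69 + 2·90 + 5·83 + 0·66 = 60 + 28 + 276 + 180 + 415 + 0 = 959; overall_A = 959/15 = 63.9333.
Version B weighted sum = 3·13 + 1·7 + 4·58 + 2·86 + 5·60 + 0·83 = 39 + 7 + 232 + 172 + 300 + 0 = 750; overall_B = 750/15 = 50.0000.
Difference = 63.9333 − 50.0000 = 13.9333 ≈ 13.9.

13.9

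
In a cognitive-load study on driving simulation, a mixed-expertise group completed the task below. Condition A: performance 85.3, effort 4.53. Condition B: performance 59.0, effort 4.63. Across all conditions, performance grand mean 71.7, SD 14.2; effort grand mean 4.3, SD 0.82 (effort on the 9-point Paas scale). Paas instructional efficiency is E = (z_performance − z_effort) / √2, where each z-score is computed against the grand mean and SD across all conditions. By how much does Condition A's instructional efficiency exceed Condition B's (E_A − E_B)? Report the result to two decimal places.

Condition A: z_P = (85.3 − 71.7)/14.2 = 0.9577; z_E = (4.53 − 4.3)/0.82 = 0.2805; E_A = (0.9577 − 0.2805)/√2 = 0.4789.
Condition B: z_P = (59.0 − 71.7)/14.2 = -0.8944; z_E = (4.63 − 4.3)/0.82 = 0.4024; E_B = (-0.8944 − 0.4024)/√2 = -0.9170.
E_A − E_B = 0.4789 − (-0.9170) = 1.3959 ≈ 1.40.

1.40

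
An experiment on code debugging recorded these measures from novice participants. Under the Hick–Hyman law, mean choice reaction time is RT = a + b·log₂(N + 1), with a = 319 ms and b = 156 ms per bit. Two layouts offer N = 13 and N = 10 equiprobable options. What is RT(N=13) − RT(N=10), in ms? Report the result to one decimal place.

RT(13) = 319 + 156·log₂(14) = 319 + 156·3.8074 = 912.9544 ms.
RT(10) = 319 + 156·log₂(11) = 319 + 156·3.4594 = 858.6664 ms.
Difference = 912.9544 − 858.6664 = 54.2880 ≈ 54.3 ms.

54.3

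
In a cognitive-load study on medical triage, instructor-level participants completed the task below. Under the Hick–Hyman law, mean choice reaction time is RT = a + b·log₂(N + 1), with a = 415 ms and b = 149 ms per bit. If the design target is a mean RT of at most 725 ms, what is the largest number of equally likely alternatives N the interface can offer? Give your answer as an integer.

3

Set 415 + 149·log₂(N + 1) ≤ 725.
log₂(N + 1) ≤ (725 − 415) / 149 = 2.0805.
N + 1 ≤ 2^2.0805 = 4.2295.
N ≤ 3.2295, so the largest integer N is 3.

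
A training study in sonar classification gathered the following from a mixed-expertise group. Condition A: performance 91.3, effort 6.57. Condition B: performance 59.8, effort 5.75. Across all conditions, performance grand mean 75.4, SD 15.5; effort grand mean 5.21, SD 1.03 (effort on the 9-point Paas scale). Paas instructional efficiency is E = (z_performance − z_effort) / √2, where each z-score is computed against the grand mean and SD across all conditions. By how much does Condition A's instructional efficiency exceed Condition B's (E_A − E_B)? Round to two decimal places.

0.87

Condition A: z_P = (91.3 − 75.4)/15.5 = 1.0258; z_E = (6.57 − 5.21)/1.03 = 1.3204; E_A = (1.0258 − 1.3204)/√2 = -0.2083.
Condition B: z_P = (59.8 − 75.4)/15.5 = -1.0065; z_E = (5.75 − 5.21)/1.03 = 0.5243; E_B = (-1.0065 − 0.5243)/√2 = -1.0824.
E_A − E_B = -0.2083 − (-1.0824) = 0.8741 ≈ 0.87.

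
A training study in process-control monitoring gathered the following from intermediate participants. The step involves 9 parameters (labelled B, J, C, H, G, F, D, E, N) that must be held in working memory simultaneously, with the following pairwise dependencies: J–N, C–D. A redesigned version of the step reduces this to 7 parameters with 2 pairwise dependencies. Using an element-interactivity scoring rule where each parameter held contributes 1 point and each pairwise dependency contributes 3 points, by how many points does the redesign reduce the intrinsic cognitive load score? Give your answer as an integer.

2

Original: 9 × 1 + 2 × 3 = 9 + 6 = 15.
Redesigned: 7 × 1 + 2 × 3 = 7 + 6 = 13.
Reduction = 15 − 13 = 2.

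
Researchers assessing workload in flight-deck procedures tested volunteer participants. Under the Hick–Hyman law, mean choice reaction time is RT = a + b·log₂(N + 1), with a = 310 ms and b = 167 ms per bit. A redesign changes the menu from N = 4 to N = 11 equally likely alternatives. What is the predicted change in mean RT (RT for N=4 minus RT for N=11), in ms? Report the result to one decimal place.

RT(4) = 310 + 167·log₂(5) = 310 + 167·2.3219 = 697.7573 ms.
RT(11) = 310 + 167·log₂(12) = 310 + 167·3.5850 = 908.6950 ms.
Difference = 697.7573 − 908.6950 = -210.9377 ≈ -210.9 ms.

-210.9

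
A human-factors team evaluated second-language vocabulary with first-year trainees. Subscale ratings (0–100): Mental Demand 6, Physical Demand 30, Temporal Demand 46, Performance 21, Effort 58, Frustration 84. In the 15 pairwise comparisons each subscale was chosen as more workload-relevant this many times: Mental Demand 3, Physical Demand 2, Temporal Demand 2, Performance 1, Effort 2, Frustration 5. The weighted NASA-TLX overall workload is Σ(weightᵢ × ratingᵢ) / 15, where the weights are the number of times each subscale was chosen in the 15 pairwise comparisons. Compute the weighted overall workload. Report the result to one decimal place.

48.5

The tallies are the weights (they sum to 15).
Weighted sum = 3·6 + 2·30 + 2·46 + 1·21 + 2·58 + 5·84
            = 18 + 60 + 92 + 21 + 116 + 420 = 727.
Overall workload = 727 / 15 = 48.4667 ≈ 48.5.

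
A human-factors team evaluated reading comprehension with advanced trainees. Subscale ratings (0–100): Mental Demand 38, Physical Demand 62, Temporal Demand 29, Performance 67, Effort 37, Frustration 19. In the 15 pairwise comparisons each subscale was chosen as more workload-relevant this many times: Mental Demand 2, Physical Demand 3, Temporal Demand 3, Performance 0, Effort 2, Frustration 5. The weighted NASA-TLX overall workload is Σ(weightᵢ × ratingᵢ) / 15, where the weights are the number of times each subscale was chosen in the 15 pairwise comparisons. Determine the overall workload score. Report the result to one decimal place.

The tallies are the weights (they sum to 15).
Weighted sum = 2·38 + 3·62 + 3·29 + 0·67 + 2·37 + 5·19
            = 76 + 186 + 87 + 0 + 74 + 95 = 518.
Overall workload = 518 / 15 = 34.5333 ≈ 34.5.

34.5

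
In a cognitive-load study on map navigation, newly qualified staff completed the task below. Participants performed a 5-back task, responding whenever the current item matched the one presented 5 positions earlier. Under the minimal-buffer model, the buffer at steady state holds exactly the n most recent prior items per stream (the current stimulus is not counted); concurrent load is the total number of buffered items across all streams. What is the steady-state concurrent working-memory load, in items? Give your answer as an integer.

5

The buffer holds the 5 most recent prior items.
Steady-state concurrent load = 5 items.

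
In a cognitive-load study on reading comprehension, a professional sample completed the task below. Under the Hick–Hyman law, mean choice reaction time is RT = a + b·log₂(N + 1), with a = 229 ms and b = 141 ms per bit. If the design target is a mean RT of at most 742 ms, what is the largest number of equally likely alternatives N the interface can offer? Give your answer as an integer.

Set 229 + 141·log₂(N + 1) ≤ 742.
log₂(N + 1) ≤ (742 − 229) / 141 = 3.6383.
N + 1 ≤ 2^3.6383 = 12.4520.
N ≤ 11.4520, so the largest integer N is 11.

11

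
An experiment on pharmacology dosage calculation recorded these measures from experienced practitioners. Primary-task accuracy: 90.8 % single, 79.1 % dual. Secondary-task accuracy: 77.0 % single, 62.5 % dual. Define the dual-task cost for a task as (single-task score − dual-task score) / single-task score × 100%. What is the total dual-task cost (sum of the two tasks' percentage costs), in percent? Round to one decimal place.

31.7

Primary cost = (90.8 − 79.1) / 90.8 × 100% = 12.8855%.
Secondary cost = (77.0 − 62.5) / 77.0 × 100% = 18.8312%.
Total = 12.8855% + 18.8312% = 31.7167% ≈ 31.7%.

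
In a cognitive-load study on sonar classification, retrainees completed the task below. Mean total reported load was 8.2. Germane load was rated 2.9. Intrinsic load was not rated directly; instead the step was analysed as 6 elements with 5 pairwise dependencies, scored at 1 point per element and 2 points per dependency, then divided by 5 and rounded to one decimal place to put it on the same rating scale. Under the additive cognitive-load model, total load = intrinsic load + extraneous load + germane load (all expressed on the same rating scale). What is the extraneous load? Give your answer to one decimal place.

Intrinsic (element-interactivity): (6 × 1 + 5 × 2) / 5 = 16 / 5 = 3.2000 → 3.2.
extraneous load = total − intrinsic − germane
             = 8.2 − 3.2 − 2.9 = 2.1.

2.1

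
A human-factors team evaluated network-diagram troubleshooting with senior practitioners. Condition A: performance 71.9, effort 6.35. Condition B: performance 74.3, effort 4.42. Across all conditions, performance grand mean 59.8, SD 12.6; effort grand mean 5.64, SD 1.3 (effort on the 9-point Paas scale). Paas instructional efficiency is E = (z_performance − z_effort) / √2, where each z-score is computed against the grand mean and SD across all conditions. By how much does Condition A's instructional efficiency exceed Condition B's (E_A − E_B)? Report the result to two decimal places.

-1.18

Condition A: z_P = (71.9 − 59.8)/12.6 = 0.9603; z_E = (6.35 − 5.64)/1.3 = 0.5462; E_A = (0.9603 − 0.5462)/√2 = 0.2928.
Condition B: z_P = (74.3 − 59.8)/12.6 = 1.1508; z_E = (4.42 − 5.64)/1.3 = -0.9385; E_B = (1.1508 − (-0.9385))/√2 = 1.4774.
E_A − E_B = 0.2928 − 1.4774 = -1.1846 ≈ -1.18.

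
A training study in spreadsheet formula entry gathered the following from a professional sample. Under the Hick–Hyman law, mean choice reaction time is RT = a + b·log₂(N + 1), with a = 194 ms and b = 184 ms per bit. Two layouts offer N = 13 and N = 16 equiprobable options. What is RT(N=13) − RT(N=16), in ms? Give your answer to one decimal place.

RT(13) = 194 + 184·log₂(14) = 194 + 184·3.8074 = 894.5616 ms.
RT(16) = 194 + 184·log₂(17) = 194 + 184·4.0875 = 946.1000 ms.
Difference = 894.5616 − 946.1000 = -51.5384 ≈ -51.5 ms.

-51.5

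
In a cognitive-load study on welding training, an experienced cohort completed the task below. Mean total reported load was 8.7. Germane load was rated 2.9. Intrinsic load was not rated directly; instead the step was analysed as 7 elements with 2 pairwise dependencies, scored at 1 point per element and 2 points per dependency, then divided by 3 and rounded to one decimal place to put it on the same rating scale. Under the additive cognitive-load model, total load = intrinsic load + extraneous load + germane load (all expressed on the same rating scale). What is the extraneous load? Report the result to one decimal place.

2.1

Intrinsic (element-interactivity): (7 × 1 + 2 × 2) / 3 = 11 / 3 = 3.6667 → 3.7.
extraneous load = total − intrinsic − germane
             = 8.7 − 3.7 − 2.9 = 2.1.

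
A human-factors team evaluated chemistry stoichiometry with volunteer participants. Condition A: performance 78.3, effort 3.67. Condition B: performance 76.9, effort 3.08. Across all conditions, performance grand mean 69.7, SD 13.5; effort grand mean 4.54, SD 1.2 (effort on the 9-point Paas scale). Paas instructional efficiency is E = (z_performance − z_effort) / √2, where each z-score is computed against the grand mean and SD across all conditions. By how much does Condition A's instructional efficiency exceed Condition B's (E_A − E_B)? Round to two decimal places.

-0.27

Condition A: z_P = (78.3 − 69.7)/13.5 = 0.6370; z_E = (3.67 − 4.54)/1.2 = -0.7250; E_A = (0.6370 − (-0.7250))/√2 = 0.9631.
Condition B: z_P = (76.9 − 69.7)/13.5 = 0.5333; z_E = (3.08 − 4.54)/1.2 = -1.2167; E_B = (0.5333 − (-1.2167))/√2 = 1.2374.
E_A − E_B = 0.9631 − 1.2374 = -0.2743 ≈ -0.27.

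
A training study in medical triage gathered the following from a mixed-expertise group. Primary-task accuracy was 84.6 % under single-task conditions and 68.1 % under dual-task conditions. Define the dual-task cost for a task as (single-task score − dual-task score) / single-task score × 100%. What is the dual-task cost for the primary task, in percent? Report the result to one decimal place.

Cost = (84.6 − 68.1) / 84.6 × 100%
     = 16.5000 / 84.6 × 100% = 19.5035%.
≈ 19.5%.

19.5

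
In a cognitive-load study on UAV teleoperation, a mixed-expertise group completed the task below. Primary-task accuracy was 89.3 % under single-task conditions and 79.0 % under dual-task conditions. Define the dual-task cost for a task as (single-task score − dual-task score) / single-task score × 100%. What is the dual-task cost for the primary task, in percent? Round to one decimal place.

11.5

Cost = (89.3 − 79.0) / 89.3 × 100%
     = 10.3000 / 89.3 × 100% = 11.5342%.
≈ 11.5%.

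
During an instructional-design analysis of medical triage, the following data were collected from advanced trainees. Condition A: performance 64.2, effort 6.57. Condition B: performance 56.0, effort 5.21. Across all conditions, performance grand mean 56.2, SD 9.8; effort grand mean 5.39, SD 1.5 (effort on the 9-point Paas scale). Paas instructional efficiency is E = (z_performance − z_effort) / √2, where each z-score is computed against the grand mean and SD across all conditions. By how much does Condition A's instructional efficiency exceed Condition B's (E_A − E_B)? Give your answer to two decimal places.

Condition A: z_P = (64.2 − 56.2)/9.8 = 0.8163; z_E = (6.57 − 5.39)/1.5 = 0.7867; E_A = (0.8163 − 0.7867)/√2 = 0.0209.
Condition B: z_P = (56.0 − 56.2)/9.8 = -0.0204; z_E = (5.21 − 5.39)/1.5 = -0.1200; E_B = (-0.0204 − (-0.1200))/√2 = 0.0704.
E_A − E_B = 0.0209 − 0.0704 = -0.0495 ≈ -0.05.

-0.05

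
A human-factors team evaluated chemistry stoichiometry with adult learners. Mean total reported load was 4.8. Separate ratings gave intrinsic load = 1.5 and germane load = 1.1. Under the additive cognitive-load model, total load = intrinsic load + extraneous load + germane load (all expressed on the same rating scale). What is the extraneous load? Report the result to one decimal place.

extraneous load = total − intrinsic − germane
             = 4.8 − 1.5 − 1.1 = 2.2.

2.2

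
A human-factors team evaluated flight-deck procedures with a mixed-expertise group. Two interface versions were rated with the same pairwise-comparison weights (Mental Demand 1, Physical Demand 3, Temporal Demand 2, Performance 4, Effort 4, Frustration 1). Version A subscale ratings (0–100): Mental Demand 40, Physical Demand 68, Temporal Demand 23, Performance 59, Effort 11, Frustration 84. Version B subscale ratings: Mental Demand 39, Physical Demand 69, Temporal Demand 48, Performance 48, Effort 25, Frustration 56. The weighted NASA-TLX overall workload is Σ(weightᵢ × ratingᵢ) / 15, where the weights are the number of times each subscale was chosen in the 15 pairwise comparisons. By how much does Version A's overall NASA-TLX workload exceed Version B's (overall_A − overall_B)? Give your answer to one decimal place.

-2.4

Version A weighted sum = 1·40 + 3·68 + 2·23 + 4·59 + 4·11 + 1·84 = 40 + 204 + 46 + 236 + 44 + 84 = 654; overall_A = 654/15 = 43.6000.
Version B weighted sum = 1·39 + 3·69 + 2·48 + 4·48 + 4·25 + 1·56 = 39 + 207 + 96 + 192 + 100 + 56 = 690; overall_B = 690/15 = 46.0000.
Difference = 43.6000 − 46.0000 = -2.4000 ≈ -2.4.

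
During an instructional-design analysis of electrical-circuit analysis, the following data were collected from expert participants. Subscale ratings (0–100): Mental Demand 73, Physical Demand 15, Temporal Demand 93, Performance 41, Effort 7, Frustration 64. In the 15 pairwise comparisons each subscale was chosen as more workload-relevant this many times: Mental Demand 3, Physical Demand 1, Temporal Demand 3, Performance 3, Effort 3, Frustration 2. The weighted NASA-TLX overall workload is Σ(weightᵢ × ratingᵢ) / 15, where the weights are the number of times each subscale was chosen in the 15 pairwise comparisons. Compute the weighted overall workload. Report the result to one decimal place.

52.3

The tallies are the weights (they sum to 15).
Weighted sum = 3·73 + 1·15 + 3·93 + 3·41 + 3·7 + 2·64
            = 219 + 15 + 279 + 123 + 21 + 128 = 785.
Overall workload = 785 / 15 = 52.3333 ≈ 52.3.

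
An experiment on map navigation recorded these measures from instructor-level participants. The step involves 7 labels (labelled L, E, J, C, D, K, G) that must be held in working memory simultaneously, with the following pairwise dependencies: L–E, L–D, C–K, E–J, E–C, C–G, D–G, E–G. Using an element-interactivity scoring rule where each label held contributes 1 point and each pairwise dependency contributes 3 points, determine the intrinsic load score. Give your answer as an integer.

31

Count of labels held simultaneously: 7.
Count of pairwise dependencies listed: 8.
Element contribution: 7 × 1 = 7.
Interaction contribution: 8 × 3 = 24.
Intrinsic load = 7 + 24 = 31.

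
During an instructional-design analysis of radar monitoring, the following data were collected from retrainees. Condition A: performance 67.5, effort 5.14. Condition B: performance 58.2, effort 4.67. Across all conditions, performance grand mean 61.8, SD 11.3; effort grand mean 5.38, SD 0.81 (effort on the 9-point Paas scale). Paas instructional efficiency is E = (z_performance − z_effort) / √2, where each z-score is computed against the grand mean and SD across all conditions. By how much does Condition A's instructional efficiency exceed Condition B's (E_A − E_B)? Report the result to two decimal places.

0.17

Condition A: z_P = (67.5 − 61.8)/11.3 = 0.5044; z_E = (5.14 − 5.38)/0.81 = -0.2963; E_A = (0.5044 − (-0.2963))/√2 = 0.5662.
Condition B: z_P = (58.2 − 61.8)/11.3 = -0.3186; z_E = (4.67 − 5.38)/0.81 = -0.8765; E_B = (-0.3186 − (-0.8765))/√2 = 0.3945.
E_A − E_B = 0.5662 − 0.3945 = 0.1717 ≈ 0.17.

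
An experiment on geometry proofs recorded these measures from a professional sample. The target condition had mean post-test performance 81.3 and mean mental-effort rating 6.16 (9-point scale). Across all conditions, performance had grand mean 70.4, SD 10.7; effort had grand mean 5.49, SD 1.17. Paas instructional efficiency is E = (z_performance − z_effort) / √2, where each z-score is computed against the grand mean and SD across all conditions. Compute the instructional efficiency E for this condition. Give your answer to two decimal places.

0.32

z_performance = (81.3 − 70.4) / 10.7 = 10.9000 / 10.7 = 1.0187.
z_effort = (6.16 − 5.49) / 1.17 = 0.6700 / 1.17 = 0.5726.
z_P − z_E = 1.0187 − 0.5726 = 0.4461.
E = 0.4461 / √2 = 0.4461 / 1.41421 = 0.3154 ≈ 0.32.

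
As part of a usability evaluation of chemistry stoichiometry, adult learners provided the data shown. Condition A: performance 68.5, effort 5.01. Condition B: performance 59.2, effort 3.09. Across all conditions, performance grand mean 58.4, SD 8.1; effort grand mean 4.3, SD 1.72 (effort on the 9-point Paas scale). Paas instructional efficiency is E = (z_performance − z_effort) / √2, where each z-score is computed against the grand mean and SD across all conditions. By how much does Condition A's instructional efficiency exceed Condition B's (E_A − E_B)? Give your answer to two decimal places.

0.02

Condition A: z_P = (68.5 − 58.4)/8.1 = 1.2469; z_E = (5.01 − 4.3)/1.72 = 0.4128; E_A = (1.2469 − 0.4128)/√2 = 0.5898.
Condition B: z_P = (59.2 − 58.4)/8.1 = 0.0988; z_E = (3.09 − 4.3)/1.72 = -0.7035; E_B = (0.0988 − (-0.7035))/√2 = 0.5673.
E_A − E_B = 0.5898 − 0.5673 = 0.0225 ≈ 0.02.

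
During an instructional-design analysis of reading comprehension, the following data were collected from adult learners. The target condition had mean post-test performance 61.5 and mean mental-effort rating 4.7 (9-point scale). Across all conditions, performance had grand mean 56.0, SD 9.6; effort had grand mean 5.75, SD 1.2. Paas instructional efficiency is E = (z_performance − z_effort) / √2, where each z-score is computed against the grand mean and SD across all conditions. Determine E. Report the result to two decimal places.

1.02

z_performance = (61.5 − 56.0) / 9.6 = 5.5000 / 9.6 = 0.5729.
z_effort = (4.7 − 5.75) / 1.2 = -1.0500 / 1.2 = -0.8750.
z_P − z_E = 0.5729 − (-0.8750) = 1.4479.
E = 1.4479 / √2 = 1.4479 / 1.41421 = 1.0238 ≈ 1.02.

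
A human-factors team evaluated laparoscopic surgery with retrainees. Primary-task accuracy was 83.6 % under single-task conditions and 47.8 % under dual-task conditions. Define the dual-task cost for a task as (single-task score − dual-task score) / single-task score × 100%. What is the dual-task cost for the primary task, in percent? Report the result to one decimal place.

Cost = (83.6 − 47.8) / 83.6 × 100%
     = 35.8000 / 83.6 × 100% = 42.8230%.
≈ 42.8%.

42.8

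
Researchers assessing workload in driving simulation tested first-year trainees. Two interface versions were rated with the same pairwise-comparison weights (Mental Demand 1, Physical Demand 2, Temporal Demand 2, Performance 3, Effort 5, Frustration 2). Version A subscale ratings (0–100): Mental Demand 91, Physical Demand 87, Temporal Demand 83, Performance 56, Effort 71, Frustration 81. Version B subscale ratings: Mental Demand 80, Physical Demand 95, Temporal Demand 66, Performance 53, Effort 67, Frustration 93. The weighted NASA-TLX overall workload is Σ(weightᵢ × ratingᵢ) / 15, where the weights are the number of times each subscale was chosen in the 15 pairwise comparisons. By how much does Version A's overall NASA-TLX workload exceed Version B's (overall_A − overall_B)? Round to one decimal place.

Version A weighted sum = 1·91 + 2·87 + 2·83 + 3·56 + 5·71 + 2·81 = 91 + 174 + 166 + 168 + 355 + 162 = 1116; overall_A = 1116/15 = 74.4000.
Version B weighted sum = 1·80 + 2·95 + 2·66 + 3·53 + 5·67 + 2·93 = 80 + 190 + 132 + 159 + 335 + 186 = 1082; overall_B = 1082/15 = 72.1333.
Difference = 74.4000 − 72.1333 = 2.2667 ≈ 2.3.

2.3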